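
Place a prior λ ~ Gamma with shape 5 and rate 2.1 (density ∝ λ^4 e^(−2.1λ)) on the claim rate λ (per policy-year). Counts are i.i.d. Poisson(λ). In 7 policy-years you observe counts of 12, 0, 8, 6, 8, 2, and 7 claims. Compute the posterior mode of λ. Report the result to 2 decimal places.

λ̂_MAP = 5.16

Σxᵢ = 12+0+8+6+8+2+7 = 43, with n = 7.
Posterior ∝ λ^4e^(−2.1λ) · λ^43e^(−7λ) = λ^47e^(−9.1λ), i.e. Gamma(shape=48, rate=9.1).
The mode of a Gamma(a, b) with a ≥ 1 (shape–rate) is (a−1)/b = 47/9.1 ≈ 5.16.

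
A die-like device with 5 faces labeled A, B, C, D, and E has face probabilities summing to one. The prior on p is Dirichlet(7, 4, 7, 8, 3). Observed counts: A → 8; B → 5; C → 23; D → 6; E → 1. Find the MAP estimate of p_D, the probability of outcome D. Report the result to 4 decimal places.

MAP estimate of p_D = 0.1940

The posterior is Dirichlet(αᵢ + nᵢ) = Dirichlet(15, 9, 30, 14, 4).
For a Dirichlet(a₁,…,a_K) with all aᵢ > 1, the mode has j-th component (aⱼ − 1)/(Σaᵢ − K).
Here Σaᵢ = 72 and K = 5, so p_D = (14 − 1)/(72 − 5) = 13/67 ≈ 0.1940.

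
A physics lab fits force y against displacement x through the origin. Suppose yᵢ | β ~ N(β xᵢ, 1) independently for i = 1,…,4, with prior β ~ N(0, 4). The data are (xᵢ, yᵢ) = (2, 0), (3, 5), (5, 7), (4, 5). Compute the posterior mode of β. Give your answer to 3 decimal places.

log p(β | y) = −Σ(yᵢ − βxᵢ)²/(2·1) − β²/(2·4) + const.
Setting the derivative to zero: Σxᵢ(yᵢ − βxᵢ)/1 − β/4 = 0, so β = Σxᵢyᵢ / (Σxᵢ² + σ²/τ²).
Σxᵢyᵢ = 2·0 + 3·5 + 5·7 + 4·5 = 70; Σxᵢ² = 54; σ²/τ² = 0.25.
β̂_MAP = 70 / (54 + 0.25) = 70/54.25 ≈ 1.290.

β̂_MAP = 1.290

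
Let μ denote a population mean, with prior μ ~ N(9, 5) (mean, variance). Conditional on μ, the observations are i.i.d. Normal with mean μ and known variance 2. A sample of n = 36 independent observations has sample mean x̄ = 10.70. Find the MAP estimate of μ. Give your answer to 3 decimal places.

n = 36, x̄ = 10.70.
For a Normal prior and Normal likelihood with known variance, the posterior is Normal; its mode equals its mean, the precision-weighted average.
Prior precision 1/σ₀² = 1/5 = 0.2; data precision n/σ² = 36/2 = 18.
μ̂ = (0.2·9 + 18·10.7) / (0.2 + 18) = 194.4/18.2 = 972/91 ≈ 10.681.

μ̂_MAP = 10.681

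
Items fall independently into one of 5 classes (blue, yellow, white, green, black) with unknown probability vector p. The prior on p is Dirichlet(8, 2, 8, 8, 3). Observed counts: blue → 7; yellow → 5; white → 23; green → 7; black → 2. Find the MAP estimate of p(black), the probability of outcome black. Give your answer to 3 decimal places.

The posterior is Dirichlet(αᵢ + nᵢ) = Dirichlet(15, 7, 31, 15, 5).
For a Dirichlet(a₁,…,a_K) with all aᵢ > 1, the mode has j-th component (aⱼ − 1)/(Σaᵢ − K).
Here Σaᵢ = 73 and K = 5, so p(black) = (5 − 1)/(73 − 5) = 4/68 ≈ 0.059.

MAP estimate of p(black) = 0.059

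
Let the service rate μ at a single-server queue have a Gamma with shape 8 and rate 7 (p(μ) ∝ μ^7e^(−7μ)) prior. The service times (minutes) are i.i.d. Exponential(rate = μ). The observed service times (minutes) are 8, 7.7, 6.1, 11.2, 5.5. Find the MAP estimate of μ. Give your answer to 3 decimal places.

μ̂_MAP = 0.264

The Exponential(rate=μ) likelihood is ∝ μ^n e^(−μΣtᵢ). Here n = 5 and Σtᵢ = 8 + 7.7 + 6.1 + 11.2 + 5.5 = 38.5.
Posterior ∝ μ^7e^(−7μ) · μ^5e^(−38.5μ) = μ^12e^(−45.5μ), i.e. Gamma(13, 45.5).
Mode = (a−1)/b = 12/45.5 ≈ 0.264.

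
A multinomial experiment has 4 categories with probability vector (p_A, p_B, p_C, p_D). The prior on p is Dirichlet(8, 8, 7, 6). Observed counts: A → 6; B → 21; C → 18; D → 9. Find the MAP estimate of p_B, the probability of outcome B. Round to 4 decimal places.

The posterior is Dirichlet(αᵢ + nᵢ) = Dirichlet(14, 29, 25, 15).
For a Dirichlet(a₁,…,a_K) with all aᵢ > 1, the mode has j-th component (aⱼ − 1)/(Σaᵢ − K).
Here Σaᵢ = 83 and K = 4, so p_B = (29 − 1)/(83 − 4) = 28/79 ≈ 0.3544.

MAP estimate of p_B = 0.3544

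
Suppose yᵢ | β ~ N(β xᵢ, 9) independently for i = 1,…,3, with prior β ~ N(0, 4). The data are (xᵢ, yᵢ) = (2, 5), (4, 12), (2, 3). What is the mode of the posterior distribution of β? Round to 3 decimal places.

log p(β | y) = −Σ(yᵢ − βxᵢ)²/(2·9) − β²/(2·4) + const.
Setting the derivative to zero: Σxᵢ(yᵢ − βxᵢ)/9 − β/4 = 0, so β = Σxᵢyᵢ / (Σxᵢ² + σ²/τ²).
Σxᵢyᵢ = 2·5 + 4·12 + 2·3 = 64; Σxᵢ² = 24; σ²/τ² = 2.25.
β̂_MAP = 64 / (24 + 2.25) = 64/26.25 ≈ 2.438.

β̂_MAP = 2.438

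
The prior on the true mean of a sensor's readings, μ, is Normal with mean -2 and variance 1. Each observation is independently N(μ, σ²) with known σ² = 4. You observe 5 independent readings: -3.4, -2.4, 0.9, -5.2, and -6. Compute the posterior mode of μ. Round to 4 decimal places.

n = 5; x̄ = ((-3.4) + (-2.4) + 0.9 + (-5.2) + (-6))/5 = -16.1/5 = -3.22.
For a Normal prior and Normal likelihood with known variance, the posterior is Normal; its mode equals its mean, the precision-weighted average.
Prior precision 1/σ₀² = 1/1 = 1; data precision n/σ² = 5/4 = 1.25.
μ̂ = (1·(-2) + 1.25·(-3.22)) / (1 + 1.25) = (-6.025)/2.25 = -241/90 ≈ -2.6778.

μ̂_MAP = -2.6778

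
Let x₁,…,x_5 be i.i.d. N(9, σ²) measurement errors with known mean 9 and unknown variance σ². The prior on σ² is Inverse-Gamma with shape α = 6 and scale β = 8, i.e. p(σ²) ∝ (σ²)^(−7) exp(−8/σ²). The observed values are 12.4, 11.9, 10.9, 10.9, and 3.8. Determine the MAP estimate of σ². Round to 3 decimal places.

Sum of squared deviations about the known mean: SS = (12.4−9)² + (11.9−9)² + (10.9−9)² + (10.9−9)² + (3.8−9)² = 54.23.
The Normal likelihood contributes (σ²)^(−n/2) exp(−SS/(2σ²)), so the posterior is Inverse-Gamma(α + n/2, β + SS/2) = Inverse-Gamma(8.5, 35.115).
The mode of Inverse-Gamma(a, b) is b/(a+1) = 35.115/9.5 ≈ 3.696.

σ̂²_MAP = 3.696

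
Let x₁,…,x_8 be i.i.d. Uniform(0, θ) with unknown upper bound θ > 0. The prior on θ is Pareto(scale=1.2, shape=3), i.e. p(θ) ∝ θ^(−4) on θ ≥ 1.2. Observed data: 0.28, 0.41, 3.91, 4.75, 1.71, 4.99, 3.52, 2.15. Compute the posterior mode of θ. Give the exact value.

The Uniform(0, θ) likelihood is θ^(−n) for θ ≥ max(xᵢ), zero otherwise. Here max(xᵢ) = 4.99.
Posterior ∝ θ^(−4) · θ^(−8) = θ^(−12) on θ ≥ max(1.2, 4.99) = 4.99.
This density is strictly decreasing in θ, so the posterior mode lies at the lower boundary of the support.

θ̂_MAP = 4.99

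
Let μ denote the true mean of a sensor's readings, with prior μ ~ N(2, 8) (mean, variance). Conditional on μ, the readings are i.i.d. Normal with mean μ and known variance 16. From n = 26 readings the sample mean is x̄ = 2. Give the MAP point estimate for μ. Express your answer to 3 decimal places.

n = 26, x̄ = 2.
For a Normal prior and Normal likelihood with known variance, the posterior is Normal; its mode equals its mean, the precision-weighted average.
Prior precision 1/σ₀² = 1/8 = 0.125; data precision n/σ² = 26/16 = 1.625.
μ̂ = (0.125·2 + 1.625·2) / (0.125 + 1.625) = 3.5/1.75 = 2.000.

μ̂_MAP = 2.000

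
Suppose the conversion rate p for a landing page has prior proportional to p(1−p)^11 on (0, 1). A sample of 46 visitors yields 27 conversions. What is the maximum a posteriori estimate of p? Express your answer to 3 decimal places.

The prior density ∝ p(1−p)^11 is the kernel of Beta(2, 12).
Data: 27 successes in 46 trials. The binomial likelihood contributes p^27(1−p)^19, so the posterior is Beta(2+27, 12+19) = Beta(29, 31).
For Beta(a, b) with a, b > 1 the mode is (a−1)/(a+b−2) = 28/58 ≈ 0.483.

p̂_MAP = 0.483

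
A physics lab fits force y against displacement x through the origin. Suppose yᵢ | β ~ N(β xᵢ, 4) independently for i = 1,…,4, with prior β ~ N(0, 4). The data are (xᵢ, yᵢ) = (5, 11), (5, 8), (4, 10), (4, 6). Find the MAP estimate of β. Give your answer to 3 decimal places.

log p(β | y) = −Σ(yᵢ − βxᵢ)²/(2·4) − β²/(2·4) + const.
Setting the derivative to zero: Σxᵢ(yᵢ − βxᵢ)/4 − β/4 = 0, so β = Σxᵢyᵢ / (Σxᵢ² + σ²/τ²).
Σxᵢyᵢ = 5·11 + 5·8 + 4·10 + 4·6 = 159; Σxᵢ² = 82; σ²/τ² = 1.
β̂_MAP = 159 / (82 + 1) = 159/83 ≈ 1.916.

β̂_MAP = 1.916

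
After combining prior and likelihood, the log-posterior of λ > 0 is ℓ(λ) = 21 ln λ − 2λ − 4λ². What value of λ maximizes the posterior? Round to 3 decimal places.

λ̂_MAP = 1.500

ℓ'(λ) = 21/λ − 2 − 8λ. Setting this to zero and multiplying by λ: 8λ² + 2λ − 21 = 0.
λ = (−2 + √(2² + 4·8·21)) / (2·8) = (−2 + √676) / 16 = (−2 + 26)/16 = 3/2.
ℓ''(λ) = −21/λ² − 8 < 0, confirming a maximum.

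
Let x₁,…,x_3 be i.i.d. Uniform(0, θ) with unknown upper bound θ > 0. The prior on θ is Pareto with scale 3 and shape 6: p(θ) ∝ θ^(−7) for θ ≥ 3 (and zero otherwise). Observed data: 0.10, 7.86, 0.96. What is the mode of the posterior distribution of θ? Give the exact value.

The Uniform(0, θ) likelihood is θ^(−n) for θ ≥ max(xᵢ), zero otherwise. Here max(xᵢ) = 7.86.
Posterior ∝ θ^(−7) · θ^(−3) = θ^(−10) on θ ≥ max(3, 7.86) = 7.86.
This density is strictly decreasing in θ, so the posterior mode lies at the lower boundary of the support.

θ̂_MAP = 7.86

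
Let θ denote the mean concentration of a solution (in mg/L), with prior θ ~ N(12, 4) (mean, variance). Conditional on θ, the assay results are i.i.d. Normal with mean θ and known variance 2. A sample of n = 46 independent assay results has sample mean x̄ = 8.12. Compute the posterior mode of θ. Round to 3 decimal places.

θ̂_MAP = 8.162

n = 46, x̄ = 8.12.
For a Normal prior and Normal likelihood with known variance, the posterior is Normal; its mode equals its mean, the precision-weighted average.
Prior precision 1/σ₀² = 1/4 = 0.25; data precision n/σ² = 46/2 = 23.
θ̂ = (0.25·12 + 23·8.12) / (0.25 + 23) = 189.76/23.25 = 18976/2325 ≈ 8.162.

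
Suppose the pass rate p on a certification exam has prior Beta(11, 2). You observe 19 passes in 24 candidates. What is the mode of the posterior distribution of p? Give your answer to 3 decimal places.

Prior: Beta(11, 2).
Data: 19 successes in 24 trials. The binomial likelihood contributes p^19(1−p)^5, so the posterior is Beta(11+19, 2+5) = Beta(30, 7).
For Beta(a, b) with a, b > 1 the mode is (a−1)/(a+b−2) = 29/35 ≈ 0.829.

p̂_MAP = 0.829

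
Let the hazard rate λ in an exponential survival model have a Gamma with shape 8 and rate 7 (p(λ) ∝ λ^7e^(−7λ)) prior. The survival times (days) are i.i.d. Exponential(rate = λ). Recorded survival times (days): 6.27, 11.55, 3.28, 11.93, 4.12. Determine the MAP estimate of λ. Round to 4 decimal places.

The Exponential(rate=λ) likelihood is ∝ λ^n e^(−λΣtᵢ). Here n = 5 and Σtᵢ = 6.27 + 11.55 + 3.28 + 11.93 + 4.12 = 37.15.
Posterior ∝ λ^7e^(−7λ) · λ^5e^(−37.15λ) = λ^12e^(−44.15λ), i.e. Gamma(13, 44.15).
Mode = (a−1)/b = 12/44.15 ≈ 0.2718.

λ̂_MAP = 0.2718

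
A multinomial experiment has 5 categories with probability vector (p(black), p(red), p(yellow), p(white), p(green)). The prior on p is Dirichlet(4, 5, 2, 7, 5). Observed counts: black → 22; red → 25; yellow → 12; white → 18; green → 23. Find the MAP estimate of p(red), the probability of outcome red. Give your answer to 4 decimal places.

MAP estimate of p(red) = 0.2458

The posterior is Dirichlet(αᵢ + nᵢ) = Dirichlet(26, 30, 14, 25, 28).
For a Dirichlet(a₁,…,a_K) with all aᵢ > 1, the mode has j-th component (aⱼ − 1)/(Σaᵢ − K).
Here Σaᵢ = 123 and K = 5, so p(red) = (30 − 1)/(123 − 5) = 29/118 ≈ 0.2458.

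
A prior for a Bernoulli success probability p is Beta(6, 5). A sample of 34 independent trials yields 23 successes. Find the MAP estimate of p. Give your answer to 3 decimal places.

p̂_MAP = 0.651

Prior: Beta(6, 5).
Data: 23 successes in 34 trials. The binomial likelihood contributes p^23(1−p)^11, so the posterior is Beta(6+23, 5+11) = Beta(29, 16).
For Beta(a, b) with a, b > 1 the mode is (a−1)/(a+b−2) = 28/43 ≈ 0.651.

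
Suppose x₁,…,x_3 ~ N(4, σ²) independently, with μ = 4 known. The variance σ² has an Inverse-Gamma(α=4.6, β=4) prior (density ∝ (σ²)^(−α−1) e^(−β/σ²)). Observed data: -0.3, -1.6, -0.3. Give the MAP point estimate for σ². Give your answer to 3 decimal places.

Sum of squared deviations about the known mean: SS = (-0.3−4)² + (-1.6−4)² + (-0.3−4)² = 68.34.
The Normal likelihood contributes (σ²)^(−n/2) exp(−SS/(2σ²)), so the posterior is Inverse-Gamma(α + n/2, β + SS/2) = Inverse-Gamma(6.1, 38.17).
The mode of Inverse-Gamma(a, b) is b/(a+1) = 38.17/7.1 ≈ 5.376.

σ̂²_MAP = 5.376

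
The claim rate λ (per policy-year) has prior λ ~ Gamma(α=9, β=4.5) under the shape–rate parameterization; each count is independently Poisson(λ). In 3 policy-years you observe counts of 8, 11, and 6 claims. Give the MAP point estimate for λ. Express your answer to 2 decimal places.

Σxᵢ = 8+11+6 = 25, with n = 3.
Posterior ∝ λ^8e^(−4.5λ) · λ^25e^(−3λ) = λ^33e^(−7.5λ), i.e. Gamma(shape=34, rate=7.5).
The mode of a Gamma(a, b) with a ≥ 1 (shape–rate) is (a−1)/b = 33/7.5 ≈ 4.40.

λ̂_MAP = 4.40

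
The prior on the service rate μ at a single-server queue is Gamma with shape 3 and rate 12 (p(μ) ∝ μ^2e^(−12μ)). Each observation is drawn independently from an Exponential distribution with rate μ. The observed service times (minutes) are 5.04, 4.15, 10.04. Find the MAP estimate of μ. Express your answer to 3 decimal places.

The Exponential(rate=μ) likelihood is ∝ μ^n e^(−μΣtᵢ). Here n = 3 and Σtᵢ = 5.04 + 4.15 + 10.04 = 19.23.
Posterior ∝ μ^2e^(−12μ) · μ^3e^(−19.23μ) = μ^5e^(−31.23μ), i.e. Gamma(6, 31.23).
Mode = (a−1)/b = 5/31.23 ≈ 0.160.

μ̂_MAP = 0.160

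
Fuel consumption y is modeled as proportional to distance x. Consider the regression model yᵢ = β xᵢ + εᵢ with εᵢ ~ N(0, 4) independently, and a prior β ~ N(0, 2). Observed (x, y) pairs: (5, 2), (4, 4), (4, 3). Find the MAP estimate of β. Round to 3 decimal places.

β̂_MAP = 0.644

log p(β | y) = −Σ(yᵢ − βxᵢ)²/(2·4) − β²/(2·2) + const.
Setting the derivative to zero: Σxᵢ(yᵢ − βxᵢ)/4 − β/2 = 0, so β = Σxᵢyᵢ / (Σxᵢ² + σ²/τ²).
Σxᵢyᵢ = 5·2 + 4·4 + 4·3 = 38; Σxᵢ² = 57; σ²/τ² = 2.
β̂_MAP = 38 / (57 + 2) = 38/59 ≈ 0.644.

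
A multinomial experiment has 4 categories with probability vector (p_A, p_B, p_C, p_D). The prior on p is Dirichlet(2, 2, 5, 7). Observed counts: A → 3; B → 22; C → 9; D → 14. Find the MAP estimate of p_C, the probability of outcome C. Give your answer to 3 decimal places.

MAP estimate of p_C = 0.217

The posterior is Dirichlet(αᵢ + nᵢ) = Dirichlet(5, 24, 14, 21).
For a Dirichlet(a₁,…,a_K) with all aᵢ > 1, the mode has j-th component (aⱼ − 1)/(Σaᵢ − K).
Here Σaᵢ = 64 and K = 4, so p_C = (14 − 1)/(64 − 4) = 13/60 ≈ 0.217.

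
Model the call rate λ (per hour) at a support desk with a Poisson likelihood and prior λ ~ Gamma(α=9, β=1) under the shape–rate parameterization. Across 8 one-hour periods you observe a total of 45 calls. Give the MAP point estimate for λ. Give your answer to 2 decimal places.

λ̂_MAP = 5.89

Σxᵢ = 45, n = 8.
Posterior ∝ λ^8e^(−1λ) · λ^45e^(−8λ) = λ^53e^(−9λ), i.e. Gamma(shape=54, rate=9).
The mode of a Gamma(a, b) with a ≥ 1 (shape–rate) is (a−1)/b = 53/9 ≈ 5.89.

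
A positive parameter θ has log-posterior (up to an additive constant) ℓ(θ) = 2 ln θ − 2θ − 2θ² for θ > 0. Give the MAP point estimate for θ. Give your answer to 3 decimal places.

θ̂_MAP = 0.500

ℓ'(θ) = 2/θ − 2 − 4θ. Setting this to zero and multiplying by θ: 4θ² + 2θ − 2 = 0.
θ = (−2 + √(2² + 4·4·2)) / (2·4) = (−2 + √36) / 8 = (−2 + 6)/8 = 1/2.
ℓ''(θ) = −2/θ² − 4 < 0, confirming a maximum.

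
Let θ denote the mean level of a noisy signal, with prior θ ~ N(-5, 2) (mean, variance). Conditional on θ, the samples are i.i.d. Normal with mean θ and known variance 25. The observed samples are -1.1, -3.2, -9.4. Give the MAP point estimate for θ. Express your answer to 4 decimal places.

θ̂_MAP = -4.9161

n = 3; x̄ = ((-1.1) + (-3.2) + (-9.4))/3 = -13.7/3 = -137/30 ≈ -4.5667.
For a Normal prior and Normal likelihood with known variance, the posterior is Normal; its mode equals its mean, the precision-weighted average.
Prior precision 1/σ₀² = 1/2 = 0.5; data precision n/σ² = 3/25 = 0.12.
θ̂ = (0.5·(-5) + 0.12·(-137/30)) / (0.5 + 0.12) = (-3.048)/0.62 = -762/155 ≈ -4.9161.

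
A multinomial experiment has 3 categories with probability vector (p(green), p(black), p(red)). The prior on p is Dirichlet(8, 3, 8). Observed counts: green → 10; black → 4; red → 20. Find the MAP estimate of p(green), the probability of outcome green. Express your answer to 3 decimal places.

MAP estimate of p(green) = 0.340

The posterior is Dirichlet(αᵢ + nᵢ) = Dirichlet(18, 7, 28).
For a Dirichlet(a₁,…,a_K) with all aᵢ > 1, the mode has j-th component (aⱼ − 1)/(Σaᵢ − K).
Here Σaᵢ = 53 and K = 3, so p(green) = (18 − 1)/(53 − 3) = 17/50 ≈ 0.340.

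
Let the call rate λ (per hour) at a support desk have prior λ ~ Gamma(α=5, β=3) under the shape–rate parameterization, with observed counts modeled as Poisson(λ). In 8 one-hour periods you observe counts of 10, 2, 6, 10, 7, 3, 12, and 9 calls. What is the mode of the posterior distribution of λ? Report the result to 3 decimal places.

Σxᵢ = 10+2+6+10+7+3+12+9 = 59, with n = 8.
Posterior ∝ λ^4e^(−3λ) · λ^59e^(−8λ) = λ^63e^(−11λ), i.e. Gamma(shape=64, rate=11).
The mode of a Gamma(a, b) with a ≥ 1 (shape–rate) is (a−1)/b = 63/11 ≈ 5.727.

λ̂_MAP = 5.727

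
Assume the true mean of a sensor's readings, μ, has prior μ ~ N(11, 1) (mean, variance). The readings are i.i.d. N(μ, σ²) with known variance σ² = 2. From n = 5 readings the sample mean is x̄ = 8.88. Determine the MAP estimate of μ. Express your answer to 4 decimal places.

n = 5, x̄ = 8.88.
For a Normal prior and Normal likelihood with known variance, the posterior is Normal; its mode equals its mean, the precision-weighted average.
Prior precision 1/σ₀² = 1/1 = 1; data precision n/σ² = 5/2 = 2.5.
μ̂ = (1·11 + 2.5·8.88) / (1 + 2.5) = 33.2/3.5 = 332/35 ≈ 9.4857.

μ̂_MAP = 9.4857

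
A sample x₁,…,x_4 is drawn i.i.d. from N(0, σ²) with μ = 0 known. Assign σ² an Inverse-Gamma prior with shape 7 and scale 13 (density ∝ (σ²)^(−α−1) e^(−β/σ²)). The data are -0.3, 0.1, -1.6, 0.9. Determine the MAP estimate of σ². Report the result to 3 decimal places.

Sum of squared deviations about the known mean: SS = (-0.3−0)² + (0.1−0)² + (-1.6−0)² + (0.9−0)² = 3.47.
The Normal likelihood contributes (σ²)^(−n/2) exp(−SS/(2σ²)), so the posterior is Inverse-Gamma(α + n/2, β + SS/2) = Inverse-Gamma(9, 14.735).
The mode of Inverse-Gamma(a, b) is b/(a+1) = 14.735/10 ≈ 1.474.

σ̂²_MAP = 1.474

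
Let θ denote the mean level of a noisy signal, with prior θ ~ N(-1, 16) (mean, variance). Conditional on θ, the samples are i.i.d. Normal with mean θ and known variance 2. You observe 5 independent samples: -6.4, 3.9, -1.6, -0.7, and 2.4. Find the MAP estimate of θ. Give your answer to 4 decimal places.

n = 5; x̄ = ((-6.4) + 3.9 + (-1.6) + (-0.7) + 2.4)/5 = -2.4/5 = -0.48.
For a Normal prior and Normal likelihood with known variance, the posterior is Normal; its mode equals its mean, the precision-weighted average.
Prior precision 1/σ₀² = 1/16 = 0.0625; data precision n/σ² = 5/2 = 2.5.
θ̂ = (0.0625·(-1) + 2.5·(-0.48)) / (0.0625 + 2.5) = (-1.2625)/2.5625 = -101/205 ≈ -0.4927.

θ̂_MAP = -0.4927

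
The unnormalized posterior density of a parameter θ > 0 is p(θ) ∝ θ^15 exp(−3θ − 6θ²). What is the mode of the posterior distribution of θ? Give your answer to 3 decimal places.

θ̂_MAP = 1.000

ℓ'(θ) = 15/θ − 3 − 12θ. Setting this to zero and multiplying by θ: 12θ² + 3θ − 15 = 0.
θ = (−3 + √(3² + 4·12·15)) / (2·12) = (−3 + √729) / 24 = (−3 + 27)/24 = 1.
ℓ''(θ) = −15/θ² − 12 < 0, confirming a maximum.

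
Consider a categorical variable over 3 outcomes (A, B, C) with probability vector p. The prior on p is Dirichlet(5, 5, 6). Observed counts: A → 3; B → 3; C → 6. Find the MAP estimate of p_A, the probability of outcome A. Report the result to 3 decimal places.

The posterior is Dirichlet(αᵢ + nᵢ) = Dirichlet(8, 8, 12).
For a Dirichlet(a₁,…,a_K) with all aᵢ > 1, the mode has j-th component (aⱼ − 1)/(Σaᵢ − K).
Here Σaᵢ = 28 and K = 3, so p_A = (8 − 1)/(28 − 3) = 7/25 ≈ 0.280.

MAP estimate of p_A = 0.280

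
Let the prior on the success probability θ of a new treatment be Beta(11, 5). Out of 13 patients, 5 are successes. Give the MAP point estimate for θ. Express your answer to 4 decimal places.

Prior: Beta(11, 5).
Data: 5 successes in 13 trials. The binomial likelihood contributes θ^5(1−θ)^8, so the posterior is Beta(11+5, 5+8) = Beta(16, 13).
For Beta(a, b) with a, b > 1 the mode is (a−1)/(a+b−2) = 15/27 ≈ 0.5556.

θ̂_MAP = 0.5556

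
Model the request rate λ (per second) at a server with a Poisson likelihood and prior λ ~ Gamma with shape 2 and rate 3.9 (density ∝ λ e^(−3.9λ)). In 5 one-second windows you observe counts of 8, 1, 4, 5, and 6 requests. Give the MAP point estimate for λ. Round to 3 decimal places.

λ̂_MAP = 2.809

Σxᵢ = 8+1+4+5+6 = 24, with n = 5.
Posterior ∝ λe^(−3.9λ) · λ^24e^(−5λ) = λ^25e^(−8.9λ), i.e. Gamma(shape=26, rate=8.9).
The mode of a Gamma(a, b) with a ≥ 1 (shape–rate) is (a−1)/b = 25/8.9 ≈ 2.809.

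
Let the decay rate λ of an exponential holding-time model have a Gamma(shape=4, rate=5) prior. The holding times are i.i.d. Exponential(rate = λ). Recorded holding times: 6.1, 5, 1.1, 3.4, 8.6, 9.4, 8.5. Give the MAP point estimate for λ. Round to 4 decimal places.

The Exponential(rate=λ) likelihood is ∝ λ^n e^(−λΣtᵢ). Here n = 7 and Σtᵢ = 6.1 + 5 + 1.1 + 3.4 + 8.6 + 9.4 + 8.5 = 42.1.
Posterior ∝ λ^3e^(−5λ) · λ^7e^(−42.1λ) = λ^10e^(−47.1λ), i.e. Gamma(11, 47.1).
Mode = (a−1)/b = 10/47.1 ≈ 0.2123.

λ̂_MAP = 0.2123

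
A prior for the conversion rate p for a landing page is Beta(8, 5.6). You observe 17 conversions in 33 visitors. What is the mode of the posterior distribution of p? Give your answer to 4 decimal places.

p̂_MAP = 0.5381

Prior: Beta(8, 5.6).
Data: 17 successes in 33 trials. The binomial likelihood contributes p^17(1−p)^16, so the posterior is Beta(8+17, 5.6+16) = Beta(25, 21.6).
For Beta(a, b) with a, b > 1 the mode is (a−1)/(a+b−2) = 24/44.6 ≈ 0.5381.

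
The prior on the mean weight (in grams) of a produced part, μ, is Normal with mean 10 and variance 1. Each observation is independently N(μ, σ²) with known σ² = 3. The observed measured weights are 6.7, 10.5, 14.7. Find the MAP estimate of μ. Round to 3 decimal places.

μ̂_MAP = 10.317

n = 3; x̄ = (6.7 + 10.5 + 14.7)/3 = 31.9/3 = 319/30 ≈ 10.6333.
For a Normal prior and Normal likelihood with known variance, the posterior is Normal; its mode equals its mean, the precision-weighted average.
Prior precision 1/σ₀² = 1/1 = 1; data precision n/σ² = 3/3 = 1.
μ̂ = (1·10 + 1·(319/30)) / (1 + 1) = (619/30)/2 = 619/60 ≈ 10.317.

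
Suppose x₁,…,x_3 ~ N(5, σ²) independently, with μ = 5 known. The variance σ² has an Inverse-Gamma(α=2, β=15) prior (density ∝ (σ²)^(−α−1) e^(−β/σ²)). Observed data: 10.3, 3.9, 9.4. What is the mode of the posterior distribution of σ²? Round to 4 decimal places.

Sum of squared deviations about the known mean: SS = (10.3−5)² + (3.9−5)² + (9.4−5)² = 48.66.
The Normal likelihood contributes (σ²)^(−n/2) exp(−SS/(2σ²)), so the posterior is Inverse-Gamma(α + n/2, β + SS/2) = Inverse-Gamma(3.5, 39.33).
The mode of Inverse-Gamma(a, b) is b/(a+1) = 39.33/4.5 ≈ 8.7400.

σ̂²_MAP = 8.7400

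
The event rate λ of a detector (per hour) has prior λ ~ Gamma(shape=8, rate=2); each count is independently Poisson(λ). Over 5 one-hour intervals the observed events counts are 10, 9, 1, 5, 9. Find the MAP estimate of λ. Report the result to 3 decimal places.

Σxᵢ = 10+9+1+5+9 = 34, with n = 5.
Posterior ∝ λ^7e^(−2λ) · λ^34e^(−5λ) = λ^41e^(−7λ), i.e. Gamma(shape=42, rate=7).
The mode of a Gamma(a, b) with a ≥ 1 (shape–rate) is (a−1)/b = 41/7 ≈ 5.857.

λ̂_MAP = 5.857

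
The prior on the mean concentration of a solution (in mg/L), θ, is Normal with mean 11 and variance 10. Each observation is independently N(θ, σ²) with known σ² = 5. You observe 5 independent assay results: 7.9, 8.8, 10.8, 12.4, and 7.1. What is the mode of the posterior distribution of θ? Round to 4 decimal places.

θ̂_MAP = 9.5455

n = 5; x̄ = (7.9 + 8.8 + 10.8 + 12.4 + 7.1)/5 = 47/5 = 9.4.
For a Normal prior and Normal likelihood with known variance, the posterior is Normal; its mode equals its mean, the precision-weighted average.
Prior precision 1/σ₀² = 1/10 = 0.1; data precision n/σ² = 5/5 = 1.
θ̂ = (0.1·11 + 1·9.4) / (0.1 + 1) = 10.5/1.1 = 105/11 ≈ 9.5455.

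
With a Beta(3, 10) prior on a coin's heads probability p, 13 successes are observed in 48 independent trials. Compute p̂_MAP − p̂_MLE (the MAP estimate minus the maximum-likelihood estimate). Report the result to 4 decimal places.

Posterior is Beta(16, 45); MAP = (16−1)/(61−2) = 15/59 ≈ 0.25424.
MLE ignores the prior: p̂_MLE = k/n = 13/48 ≈ 0.27083.
Difference = 15/59 − 13/48 = -47/2832 ≈ -0.0166.

MAP − MLE = -0.0166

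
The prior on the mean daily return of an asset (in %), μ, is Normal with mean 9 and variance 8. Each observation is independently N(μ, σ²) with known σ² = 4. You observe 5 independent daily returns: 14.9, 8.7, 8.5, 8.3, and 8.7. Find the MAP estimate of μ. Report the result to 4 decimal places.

n = 5; x̄ = (14.9 + 8.7 + 8.5 + 8.3 + 8.7)/5 = 49.1/5 = 9.82.
For a Normal prior and Normal likelihood with known variance, the posterior is Normal; its mode equals its mean, the precision-weighted average.
Prior precision 1/σ₀² = 1/8 = 0.125; data precision n/σ² = 5/4 = 1.25.
μ̂ = (0.125·9 + 1.25·9.82) / (0.125 + 1.25) = 13.4/1.375 = 536/55 ≈ 9.7455.

μ̂_MAP = 9.7455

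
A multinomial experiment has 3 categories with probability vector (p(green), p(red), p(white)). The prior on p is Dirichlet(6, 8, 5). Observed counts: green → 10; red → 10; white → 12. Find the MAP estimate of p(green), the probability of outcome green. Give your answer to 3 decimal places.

MAP estimate of p(green) = 0.313

The posterior is Dirichlet(αᵢ + nᵢ) = Dirichlet(16, 18, 17).
For a Dirichlet(a₁,…,a_K) with all aᵢ > 1, the mode has j-th component (aⱼ − 1)/(Σaᵢ − K).
Here Σaᵢ = 51 and K = 3, so p(green) = (16 − 1)/(51 − 3) = 15/48 ≈ 0.313.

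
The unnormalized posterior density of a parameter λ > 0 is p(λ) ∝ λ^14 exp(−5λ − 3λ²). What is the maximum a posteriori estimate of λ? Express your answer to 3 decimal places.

ℓ'(λ) = 14/λ − 5 − 6λ. Setting this to zero and multiplying by λ: 6λ² + 5λ − 14 = 0.
λ = (−5 + √(5² + 4·6·14)) / (2·6) = (−5 + √361) / 12 = (−5 + 19)/12 = 7/6.
ℓ''(λ) = −14/λ² − 6 < 0, confirming a maximum.

λ̂_MAP = 1.167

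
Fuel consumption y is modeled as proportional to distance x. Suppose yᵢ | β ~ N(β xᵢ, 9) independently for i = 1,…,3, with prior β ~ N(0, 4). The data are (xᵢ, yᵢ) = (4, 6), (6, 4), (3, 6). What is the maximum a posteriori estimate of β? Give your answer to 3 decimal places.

β̂_MAP = 1.043

log p(β | y) = −Σ(yᵢ − βxᵢ)²/(2·9) − β²/(2·4) + const.
Setting the derivative to zero: Σxᵢ(yᵢ − βxᵢ)/9 − β/4 = 0, so β = Σxᵢyᵢ / (Σxᵢ² + σ²/τ²).
Σxᵢyᵢ = 4·6 + 6·4 + 3·6 = 66; Σxᵢ² = 61; σ²/τ² = 2.25.
β̂_MAP = 66 / (61 + 2.25) = 66/63.25 ≈ 1.043.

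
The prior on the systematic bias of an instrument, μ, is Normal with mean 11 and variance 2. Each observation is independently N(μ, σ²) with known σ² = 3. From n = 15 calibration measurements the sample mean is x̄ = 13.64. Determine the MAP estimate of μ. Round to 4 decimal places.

μ̂_MAP = 13.4000

n = 15, x̄ = 13.64.
For a Normal prior and Normal likelihood with known variance, the posterior is Normal; its mode equals its mean, the precision-weighted average.
Prior precision 1/σ₀² = 1/2 = 0.5; data precision n/σ² = 15/3 = 5.
μ̂ = (0.5·11 + 5·13.64) / (0.5 + 5) = 73.7/5.5 = 13.4000.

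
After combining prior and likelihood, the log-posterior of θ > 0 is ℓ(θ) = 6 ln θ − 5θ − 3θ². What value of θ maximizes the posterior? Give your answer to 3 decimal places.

ℓ'(θ) = 6/θ − 5 − 6θ. Setting this to zero and multiplying by θ: 6θ² + 5θ − 6 = 0.
θ = (−5 + √(5² + 4·6·6)) / (2·6) = (−5 + √169) / 12 = (−5 + 13)/12 = 2/3.
ℓ''(θ) = −6/θ² − 6 < 0, confirming a maximum.

θ̂_MAP = 0.667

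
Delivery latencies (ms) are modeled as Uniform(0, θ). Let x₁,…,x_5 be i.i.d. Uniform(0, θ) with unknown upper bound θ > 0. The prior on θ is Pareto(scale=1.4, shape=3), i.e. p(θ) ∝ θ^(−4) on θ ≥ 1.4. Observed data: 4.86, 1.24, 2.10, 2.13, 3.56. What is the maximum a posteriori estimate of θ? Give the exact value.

θ̂_MAP = 4.86

The Uniform(0, θ) likelihood is θ^(−n) for θ ≥ max(xᵢ), zero otherwise. Here max(xᵢ) = 4.86.
Posterior ∝ θ^(−4) · θ^(−5) = θ^(−9) on θ ≥ max(1.4, 4.86) = 4.86.
This density is strictly decreasing in θ, so the posterior mode lies at the lower boundary of the support.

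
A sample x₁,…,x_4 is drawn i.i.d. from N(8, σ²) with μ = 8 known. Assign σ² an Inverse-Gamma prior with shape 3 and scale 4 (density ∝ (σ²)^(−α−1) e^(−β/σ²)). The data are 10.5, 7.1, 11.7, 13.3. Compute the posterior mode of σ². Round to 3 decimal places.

Sum of squared deviations about the known mean: SS = (10.5−8)² + (7.1−8)² + (11.7−8)² + (13.3−8)² = 48.84.
The Normal likelihood contributes (σ²)^(−n/2) exp(−SS/(2σ²)), so the posterior is Inverse-Gamma(α + n/2, β + SS/2) = Inverse-Gamma(5, 28.42).
The mode of Inverse-Gamma(a, b) is b/(a+1) = 28.42/6 ≈ 4.737.

σ̂²_MAP = 4.737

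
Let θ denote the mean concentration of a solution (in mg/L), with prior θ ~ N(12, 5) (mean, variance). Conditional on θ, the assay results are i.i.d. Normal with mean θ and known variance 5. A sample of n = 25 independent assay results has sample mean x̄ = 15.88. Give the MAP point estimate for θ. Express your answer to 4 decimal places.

θ̂_MAP = 15.7308

n = 25, x̄ = 15.88.
For a Normal prior and Normal likelihood with known variance, the posterior is Normal; its mode equals its mean, the precision-weighted average.
Prior precision 1/σ₀² = 1/5 = 0.2; data precision n/σ² = 25/5 = 5.
θ̂ = (0.2·12 + 5·15.88) / (0.2 + 5) = 81.8/5.2 = 409/26 ≈ 15.7308.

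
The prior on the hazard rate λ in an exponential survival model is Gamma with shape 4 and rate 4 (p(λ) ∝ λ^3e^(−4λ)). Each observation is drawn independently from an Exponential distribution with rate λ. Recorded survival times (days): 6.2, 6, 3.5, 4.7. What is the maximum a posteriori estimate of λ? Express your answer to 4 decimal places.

The Exponential(rate=λ) likelihood is ∝ λ^n e^(−λΣtᵢ). Here n = 4 and Σtᵢ = 6.2 + 6 + 3.5 + 4.7 = 20.4.
Posterior ∝ λ^3e^(−4λ) · λ^4e^(−20.4λ) = λ^7e^(−24.4λ), i.e. Gamma(8, 24.4).
Mode = (a−1)/b = 7/24.4 ≈ 0.2869.

λ̂_MAP = 0.2869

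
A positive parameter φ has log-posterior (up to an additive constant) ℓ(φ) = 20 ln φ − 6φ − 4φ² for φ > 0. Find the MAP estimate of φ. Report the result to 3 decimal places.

φ̂_MAP = 1.250

ℓ'(φ) = 20/φ − 6 − 8φ. Setting this to zero and multiplying by φ: 8φ² + 6φ − 20 = 0.
φ = (−6 + √(6² + 4·8·20)) / (2·8) = (−6 + √676) / 16 = (−6 + 26)/16 = 5/4.
ℓ''(φ) = −20/φ² − 8 < 0, confirming a maximum.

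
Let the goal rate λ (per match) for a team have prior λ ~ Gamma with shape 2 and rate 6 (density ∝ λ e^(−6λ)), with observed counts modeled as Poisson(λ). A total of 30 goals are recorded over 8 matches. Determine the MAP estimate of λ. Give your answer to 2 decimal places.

Σxᵢ = 30, n = 8.
Posterior ∝ λe^(−6λ) · λ^30e^(−8λ) = λ^31e^(−14λ), i.e. Gamma(shape=32, rate=14).
The mode of a Gamma(a, b) with a ≥ 1 (shape–rate) is (a−1)/b = 31/14 ≈ 2.21.

λ̂_MAP = 2.21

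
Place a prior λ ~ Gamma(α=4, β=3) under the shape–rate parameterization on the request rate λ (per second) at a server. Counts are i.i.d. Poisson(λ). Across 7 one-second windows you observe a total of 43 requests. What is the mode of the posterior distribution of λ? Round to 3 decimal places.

Σxᵢ = 43, n = 7.
Posterior ∝ λ^3e^(−3λ) · λ^43e^(−7λ) = λ^46e^(−10λ), i.e. Gamma(shape=47, rate=10).
The mode of a Gamma(a, b) with a ≥ 1 (shape–rate) is (a−1)/b = 46/10 ≈ 4.600.

λ̂_MAP = 4.600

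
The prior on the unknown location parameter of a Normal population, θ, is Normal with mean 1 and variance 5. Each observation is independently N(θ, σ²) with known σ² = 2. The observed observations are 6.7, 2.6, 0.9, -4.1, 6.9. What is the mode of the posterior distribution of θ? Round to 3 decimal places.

θ̂_MAP = 2.481

n = 5; x̄ = (6.7 + 2.6 + 0.9 + (-4.1) + 6.9)/5 = 13/5 = 2.6.
For a Normal prior and Normal likelihood with known variance, the posterior is Normal; its mode equals its mean, the precision-weighted average.
Prior precision 1/σ₀² = 1/5 = 0.2; data precision n/σ² = 5/2 = 2.5.
θ̂ = (0.2·1 + 2.5·2.6) / (0.2 + 2.5) = 6.7/2.7 = 67/27 ≈ 2.481.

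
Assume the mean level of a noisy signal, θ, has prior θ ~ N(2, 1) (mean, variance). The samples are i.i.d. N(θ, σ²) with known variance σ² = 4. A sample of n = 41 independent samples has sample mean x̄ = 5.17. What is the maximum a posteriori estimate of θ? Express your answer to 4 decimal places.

θ̂_MAP = 4.8882

n = 41, x̄ = 5.17.
For a Normal prior and Normal likelihood with known variance, the posterior is Normal; its mode equals its mean, the precision-weighted average.
Prior precision 1/σ₀² = 1/1 = 1; data precision n/σ² = 41/4 = 10.25.
θ̂ = (1·2 + 10.25·5.17) / (1 + 10.25) = 54.9925/11.25 = 21997/4500 ≈ 4.8882.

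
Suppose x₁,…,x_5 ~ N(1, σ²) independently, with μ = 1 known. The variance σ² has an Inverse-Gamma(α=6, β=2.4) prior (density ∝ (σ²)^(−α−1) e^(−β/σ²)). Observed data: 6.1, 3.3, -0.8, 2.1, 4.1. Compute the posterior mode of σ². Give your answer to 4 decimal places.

Sum of squared deviations about the known mean: SS = (6.1−1)² + (3.3−1)² + (-0.8−1)² + (2.1−1)² + (4.1−1)² = 45.36.
The Normal likelihood contributes (σ²)^(−n/2) exp(−SS/(2σ²)), so the posterior is Inverse-Gamma(α + n/2, β + SS/2) = Inverse-Gamma(8.5, 25.08).
The mode of Inverse-Gamma(a, b) is b/(a+1) = 25.08/9.5 ≈ 2.6400.

σ̂²_MAP = 2.6400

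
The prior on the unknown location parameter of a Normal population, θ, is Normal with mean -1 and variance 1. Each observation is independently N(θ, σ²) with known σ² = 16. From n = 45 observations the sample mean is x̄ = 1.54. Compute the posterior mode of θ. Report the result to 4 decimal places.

n = 45, x̄ = 1.54.
For a Normal prior and Normal likelihood with known variance, the posterior is Normal; its mode equals its mean, the precision-weighted average.
Prior precision 1/σ₀² = 1/1 = 1; data precision n/σ² = 45/16 = 2.8125.
θ̂ = (1·(-1) + 2.8125·1.54) / (1 + 2.8125) = 3.33125/3.8125 = 533/610 ≈ 0.8738.

θ̂_MAP = 0.8738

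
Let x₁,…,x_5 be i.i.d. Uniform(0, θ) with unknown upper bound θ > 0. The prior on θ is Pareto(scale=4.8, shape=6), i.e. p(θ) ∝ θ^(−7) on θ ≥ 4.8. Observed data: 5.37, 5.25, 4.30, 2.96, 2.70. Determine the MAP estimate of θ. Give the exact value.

The Uniform(0, θ) likelihood is θ^(−n) for θ ≥ max(xᵢ), zero otherwise. Here max(xᵢ) = 5.37.
Posterior ∝ θ^(−7) · θ^(−5) = θ^(−12) on θ ≥ max(4.8, 5.37) = 5.37.
This density is strictly decreasing in θ, so the posterior mode lies at the lower boundary of the support.

θ̂_MAP = 5.37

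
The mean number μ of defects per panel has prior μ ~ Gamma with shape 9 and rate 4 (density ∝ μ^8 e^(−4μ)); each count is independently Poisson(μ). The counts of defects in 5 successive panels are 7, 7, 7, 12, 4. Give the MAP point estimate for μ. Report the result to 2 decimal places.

μ̂_MAP = 5.00

Σxᵢ = 7+7+7+12+4 = 37, with n = 5.
Posterior ∝ μ^8e^(−4μ) · μ^37e^(−5μ) = μ^45e^(−9μ), i.e. Gamma(shape=46, rate=9).
The mode of a Gamma(a, b) with a ≥ 1 (shape–rate) is (a−1)/b = 45/9 ≈ 5.00.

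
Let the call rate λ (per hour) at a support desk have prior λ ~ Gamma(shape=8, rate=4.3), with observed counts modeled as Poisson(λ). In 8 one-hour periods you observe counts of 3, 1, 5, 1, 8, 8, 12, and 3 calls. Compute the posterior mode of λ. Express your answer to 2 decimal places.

λ̂_MAP = 3.90

Σxᵢ = 3+1+5+1+8+8+12+3 = 41, with n = 8.
Posterior ∝ λ^7e^(−4.3λ) · λ^41e^(−8λ) = λ^48e^(−12.3λ), i.e. Gamma(shape=49, rate=12.3).
The mode of a Gamma(a, b) with a ≥ 1 (shape–rate) is (a−1)/b = 48/12.3 ≈ 3.90.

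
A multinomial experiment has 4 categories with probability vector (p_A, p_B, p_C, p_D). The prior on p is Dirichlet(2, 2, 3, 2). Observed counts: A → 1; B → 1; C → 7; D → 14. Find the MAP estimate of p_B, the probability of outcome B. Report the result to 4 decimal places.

MAP estimate of p_B = 0.0714

The posterior is Dirichlet(αᵢ + nᵢ) = Dirichlet(3, 3, 10, 16).
For a Dirichlet(a₁,…,a_K) with all aᵢ > 1, the mode has j-th component (aⱼ − 1)/(Σaᵢ − K).
Here Σaᵢ = 32 and K = 4, so p_B = (3 − 1)/(32 − 4) = 2/28 ≈ 0.0714.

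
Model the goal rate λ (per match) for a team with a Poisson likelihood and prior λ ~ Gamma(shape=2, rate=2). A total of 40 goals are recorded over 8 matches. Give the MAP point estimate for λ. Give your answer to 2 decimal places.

λ̂_MAP = 4.10

Σxᵢ = 40, n = 8.
Posterior ∝ λe^(−2λ) · λ^40e^(−8λ) = λ^41e^(−10λ), i.e. Gamma(shape=42, rate=10).
The mode of a Gamma(a, b) with a ≥ 1 (shape–rate) is (a−1)/b = 41/10 ≈ 4.10.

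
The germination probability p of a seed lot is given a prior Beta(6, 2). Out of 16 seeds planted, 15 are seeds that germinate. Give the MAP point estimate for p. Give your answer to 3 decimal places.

Prior: Beta(6, 2).
Data: 15 successes in 16 trials. The binomial likelihood contributes p^15(1−p)^1, so the posterior is Beta(6+15, 2+1) = Beta(21, 3).
For Beta(a, b) with a, b > 1 the mode is (a−1)/(a+b−2) = 20/22 ≈ 0.909.

p̂_MAP = 0.909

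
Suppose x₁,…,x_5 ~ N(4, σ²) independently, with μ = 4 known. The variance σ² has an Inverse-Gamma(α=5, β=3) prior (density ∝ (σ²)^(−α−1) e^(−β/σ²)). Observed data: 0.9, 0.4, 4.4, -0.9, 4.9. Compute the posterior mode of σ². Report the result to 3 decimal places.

σ̂²_MAP = 3.150

Sum of squared deviations about the known mean: SS = (0.9−4)² + (0.4−4)² + (4.4−4)² + (-0.9−4)² + (4.9−4)² = 47.55.
The Normal likelihood contributes (σ²)^(−n/2) exp(−SS/(2σ²)), so the posterior is Inverse-Gamma(α + n/2, β + SS/2) = Inverse-Gamma(7.5, 26.775).
The mode of Inverse-Gamma(a, b) is b/(a+1) = 26.775/8.5 ≈ 3.150.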